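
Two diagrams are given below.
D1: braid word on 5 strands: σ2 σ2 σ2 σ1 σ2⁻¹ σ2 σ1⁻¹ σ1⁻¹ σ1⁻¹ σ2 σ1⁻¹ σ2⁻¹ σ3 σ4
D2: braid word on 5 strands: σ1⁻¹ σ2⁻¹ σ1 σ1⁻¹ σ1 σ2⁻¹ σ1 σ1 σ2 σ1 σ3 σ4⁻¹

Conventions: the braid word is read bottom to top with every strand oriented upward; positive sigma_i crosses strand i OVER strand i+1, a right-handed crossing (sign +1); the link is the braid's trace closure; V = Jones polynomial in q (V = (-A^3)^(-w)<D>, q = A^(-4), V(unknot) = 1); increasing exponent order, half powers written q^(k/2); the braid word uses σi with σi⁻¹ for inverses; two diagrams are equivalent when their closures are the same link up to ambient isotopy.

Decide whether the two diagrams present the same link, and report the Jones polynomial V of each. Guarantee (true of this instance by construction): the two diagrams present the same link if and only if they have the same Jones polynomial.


equivalent: no
D1 (bracket -A^-6 + 2A^-2 - 2A^2 + 3A^6 - 2A^10 + 2A^14 - A^18; 14 crossings at w = +2): V = -q^-3 + 2q^-2 - 2q^-1 + 3 - 2q + 2q^2 - q^3
V(D2) = q + q^3 - q^4  (w +2, c 12, <D> = -A^-10 + A^-6 + A^2)
key observation: V(q) takes 2 values over 2 diagrams, fixing the grouping


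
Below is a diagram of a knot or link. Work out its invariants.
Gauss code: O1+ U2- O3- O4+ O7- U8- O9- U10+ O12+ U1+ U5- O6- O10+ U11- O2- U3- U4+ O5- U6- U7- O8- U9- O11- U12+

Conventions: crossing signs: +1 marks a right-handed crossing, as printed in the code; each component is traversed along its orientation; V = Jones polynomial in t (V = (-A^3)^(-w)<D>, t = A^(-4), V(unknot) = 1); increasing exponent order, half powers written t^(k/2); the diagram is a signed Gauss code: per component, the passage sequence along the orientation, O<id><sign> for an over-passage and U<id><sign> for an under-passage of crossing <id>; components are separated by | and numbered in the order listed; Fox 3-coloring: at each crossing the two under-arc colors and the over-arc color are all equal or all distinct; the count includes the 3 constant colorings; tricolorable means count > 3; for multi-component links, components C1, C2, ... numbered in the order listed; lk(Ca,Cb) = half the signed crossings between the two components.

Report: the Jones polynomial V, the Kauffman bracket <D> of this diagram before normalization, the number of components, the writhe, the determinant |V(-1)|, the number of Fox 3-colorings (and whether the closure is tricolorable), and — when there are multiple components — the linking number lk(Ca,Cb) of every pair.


Jones polynomial: V(t) = -t^-8 + 2t^-7 - 3t^-6 + 4t^-5 - 5t^-4 + 5t^-3 - 3t^-2 + 3t^-1 - 1
<D> = -A^-12 + 3A^-8 - 3A^-4 + 5 - 5A^4 + 4A^8 - 3A^12 + 2A^16 - A^20; writhe -4
components 1, writhe -4 (12 crossings)
3-colorings: 9 of 3^12, det 27 — tricolorable
note: det 27 = |V(-1)|; divisible by 3, so tricolorable


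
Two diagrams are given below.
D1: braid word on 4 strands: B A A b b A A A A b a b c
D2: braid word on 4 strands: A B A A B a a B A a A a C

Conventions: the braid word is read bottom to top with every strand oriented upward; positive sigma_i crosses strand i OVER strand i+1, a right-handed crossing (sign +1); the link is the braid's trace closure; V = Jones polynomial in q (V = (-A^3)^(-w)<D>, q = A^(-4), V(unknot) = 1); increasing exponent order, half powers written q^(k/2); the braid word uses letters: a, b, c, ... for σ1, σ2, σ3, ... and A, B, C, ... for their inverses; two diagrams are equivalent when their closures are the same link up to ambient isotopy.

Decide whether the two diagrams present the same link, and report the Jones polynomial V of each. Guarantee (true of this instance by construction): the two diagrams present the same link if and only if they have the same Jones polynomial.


same link: no
V(D1) = -q^-6 + 2q^-5 - 3q^-4 + 4q^-3 - 4q^-2 + 4q^-1 - 2 + 2q - q^2  [13 crossings, <D> = A^-11 - 2A^-7 + 2A^-3 - 4A + 4A^5 - 4A^9 + 3A^13 - 2A^17 + A^21, w = -1]
V(D2) = -q^-6 + q^-5 - q^-4 + 2q^-3 - q^-2 + q^-1  [13 crossings, <D> = -A^-11 + A^-7 - 2A^-3 + A - A^5 + A^9, w = -5]
insight: 2 classes among 2 diagrams; unequal V(q) rules out equality


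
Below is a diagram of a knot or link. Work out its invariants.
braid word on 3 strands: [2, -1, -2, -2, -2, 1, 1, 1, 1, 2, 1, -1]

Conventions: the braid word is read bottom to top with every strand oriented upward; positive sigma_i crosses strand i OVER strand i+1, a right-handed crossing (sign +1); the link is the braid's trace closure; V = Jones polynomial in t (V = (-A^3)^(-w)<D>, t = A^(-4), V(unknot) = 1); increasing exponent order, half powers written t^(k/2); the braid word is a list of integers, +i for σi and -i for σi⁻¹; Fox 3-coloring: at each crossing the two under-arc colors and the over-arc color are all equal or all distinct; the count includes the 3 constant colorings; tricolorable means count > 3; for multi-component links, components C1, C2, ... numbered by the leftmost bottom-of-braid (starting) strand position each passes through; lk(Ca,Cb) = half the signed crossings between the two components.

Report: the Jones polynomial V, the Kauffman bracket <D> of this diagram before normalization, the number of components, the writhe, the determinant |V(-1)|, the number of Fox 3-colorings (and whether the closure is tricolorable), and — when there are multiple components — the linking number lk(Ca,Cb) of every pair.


V = -t^-2 + 2t^-1 - 3 + 5t - 4t^2 + 5t^3 - 4t^4 + 2t^5 - t^6
<D> = -A^-18 + 2A^-14 - 4A^-10 + 5A^-6 - 4A^-2 + 5A^2 - 3A^6 + 2A^10 - A^14 (w = +2)
1 component over 12 crossings, w = +2
9 Fox colorings among 3^12, |V(-1)| = 27: tricolorable
why: det 27 = |V(-1)|; divisible by 3, so tricolorable


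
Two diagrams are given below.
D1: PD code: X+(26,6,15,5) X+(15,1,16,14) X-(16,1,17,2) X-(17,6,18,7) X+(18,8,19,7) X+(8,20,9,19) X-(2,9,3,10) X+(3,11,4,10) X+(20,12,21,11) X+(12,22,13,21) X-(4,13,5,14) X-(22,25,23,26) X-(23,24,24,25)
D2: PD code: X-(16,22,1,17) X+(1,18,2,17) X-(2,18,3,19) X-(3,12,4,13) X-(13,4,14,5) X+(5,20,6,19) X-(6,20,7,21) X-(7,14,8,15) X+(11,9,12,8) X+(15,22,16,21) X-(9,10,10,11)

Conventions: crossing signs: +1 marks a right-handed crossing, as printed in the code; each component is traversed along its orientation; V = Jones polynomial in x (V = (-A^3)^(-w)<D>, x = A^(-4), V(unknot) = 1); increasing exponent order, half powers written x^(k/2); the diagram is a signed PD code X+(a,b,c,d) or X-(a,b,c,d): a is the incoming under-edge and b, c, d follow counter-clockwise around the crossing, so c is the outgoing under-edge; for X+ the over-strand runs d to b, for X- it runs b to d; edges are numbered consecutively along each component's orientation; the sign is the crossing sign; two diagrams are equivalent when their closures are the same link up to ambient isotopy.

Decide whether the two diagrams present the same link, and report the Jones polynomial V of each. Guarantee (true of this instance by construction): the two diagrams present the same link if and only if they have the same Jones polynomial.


equivalent: no
V(D1) = -x^(3/2) - x^(7/2) + x^(9/2) - x^(11/2)  (w +1, c 13, <D> = A^-19 - A^-15 + A^-11 + A^-3)
V(D2) = x^(-9/2) - x^(-5/2) - x^(-3/2) - x^(-1/2)  [11 crossings, <D> = A^-7 + A^-3 + A - A^9, w = -3]
key observation: 2 classes among 2 diagrams; unequal V(x) rules out equality


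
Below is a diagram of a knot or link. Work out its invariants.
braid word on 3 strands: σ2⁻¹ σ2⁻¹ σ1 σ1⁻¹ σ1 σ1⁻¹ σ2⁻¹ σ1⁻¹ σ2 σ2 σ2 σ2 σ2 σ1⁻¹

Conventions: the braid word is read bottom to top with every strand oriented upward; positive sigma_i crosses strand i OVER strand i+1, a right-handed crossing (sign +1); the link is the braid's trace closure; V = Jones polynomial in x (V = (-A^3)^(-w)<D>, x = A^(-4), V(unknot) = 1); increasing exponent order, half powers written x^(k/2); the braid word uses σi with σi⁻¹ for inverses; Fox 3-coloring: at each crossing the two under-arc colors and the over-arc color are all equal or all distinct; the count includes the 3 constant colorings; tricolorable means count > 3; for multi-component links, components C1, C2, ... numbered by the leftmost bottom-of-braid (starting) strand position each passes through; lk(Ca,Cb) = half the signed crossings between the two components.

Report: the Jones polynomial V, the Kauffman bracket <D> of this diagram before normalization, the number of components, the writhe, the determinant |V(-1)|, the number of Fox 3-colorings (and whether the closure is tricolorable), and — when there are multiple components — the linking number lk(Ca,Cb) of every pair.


V(x) = -x^-4 + x^-3 - x^-2 + 2x^-1 - 1 + 2x - x^2 + x^3 - x^4
bracket: -A^-16 + A^-12 - A^-8 + 2A^-4 - 1 + 2A^4 - A^8 + A^12 - A^16, w = 0
1 component, writhe 0, over 14 crossings
det 11, colorings 3 of 3^14 — not tricolorable
observation: w = 0 shifts under R1 moves; the (-A^3)^(0) factor cancels that in V


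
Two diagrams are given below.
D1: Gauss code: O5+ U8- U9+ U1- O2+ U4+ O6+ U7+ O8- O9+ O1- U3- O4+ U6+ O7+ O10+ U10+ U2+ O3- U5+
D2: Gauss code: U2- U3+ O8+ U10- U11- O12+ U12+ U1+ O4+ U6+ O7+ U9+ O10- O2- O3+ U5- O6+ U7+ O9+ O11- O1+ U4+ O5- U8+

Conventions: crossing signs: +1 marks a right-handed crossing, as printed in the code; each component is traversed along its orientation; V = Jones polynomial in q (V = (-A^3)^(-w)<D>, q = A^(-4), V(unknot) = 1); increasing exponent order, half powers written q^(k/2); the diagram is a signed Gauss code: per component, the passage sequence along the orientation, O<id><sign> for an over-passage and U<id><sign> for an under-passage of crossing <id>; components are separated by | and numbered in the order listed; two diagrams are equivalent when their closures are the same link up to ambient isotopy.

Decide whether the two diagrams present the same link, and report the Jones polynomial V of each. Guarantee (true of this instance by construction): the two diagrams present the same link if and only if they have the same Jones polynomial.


same link: yes
V(D1) = q^-1 - 1 + 2q - 2q^2 + 2q^3 - 2q^4 + q^5  [10 crossings, <D> = A^-8 - 2A^-4 + 2 - 2A^4 + 2A^8 - A^12 + A^16, w = +4]
V(D2) = q^-1 - 1 + 2q - 2q^2 + 2q^3 - 2q^4 + q^5  (w +4, c 12, <D> = A^-8 - 2A^-4 + 2 - 2A^4 + 2A^8 - A^12 + A^16)
note: all 2 diagrams share one V(q), hence one class


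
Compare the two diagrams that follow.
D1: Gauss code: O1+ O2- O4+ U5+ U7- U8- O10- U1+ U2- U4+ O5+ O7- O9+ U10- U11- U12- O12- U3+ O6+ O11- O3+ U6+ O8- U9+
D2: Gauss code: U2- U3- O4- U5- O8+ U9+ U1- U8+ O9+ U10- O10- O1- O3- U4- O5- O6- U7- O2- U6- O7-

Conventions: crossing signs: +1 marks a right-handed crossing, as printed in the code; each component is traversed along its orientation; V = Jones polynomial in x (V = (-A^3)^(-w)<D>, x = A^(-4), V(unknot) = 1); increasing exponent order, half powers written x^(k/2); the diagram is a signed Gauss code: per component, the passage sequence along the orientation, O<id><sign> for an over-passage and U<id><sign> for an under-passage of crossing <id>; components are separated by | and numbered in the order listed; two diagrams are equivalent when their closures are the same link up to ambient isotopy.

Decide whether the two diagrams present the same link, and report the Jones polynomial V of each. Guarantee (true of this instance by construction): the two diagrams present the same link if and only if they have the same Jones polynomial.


same link: no
V(D1) = x^-2 - x^-1 + 1 - x + x^2  [12 crossings, <D> = A^-8 - A^-4 + 1 - A^4 + A^8, w = 0]
D2 (bracket A^-10 + 2A^-2 - 2A^2 + A^6 - 2A^10 + A^14; 10 crossings at w = -6): V = x^-8 - 2x^-7 + x^-6 - 2x^-5 + 2x^-4 + x^-2
note: 2 classes among 2 diagrams; unequal V(x) rules out equality


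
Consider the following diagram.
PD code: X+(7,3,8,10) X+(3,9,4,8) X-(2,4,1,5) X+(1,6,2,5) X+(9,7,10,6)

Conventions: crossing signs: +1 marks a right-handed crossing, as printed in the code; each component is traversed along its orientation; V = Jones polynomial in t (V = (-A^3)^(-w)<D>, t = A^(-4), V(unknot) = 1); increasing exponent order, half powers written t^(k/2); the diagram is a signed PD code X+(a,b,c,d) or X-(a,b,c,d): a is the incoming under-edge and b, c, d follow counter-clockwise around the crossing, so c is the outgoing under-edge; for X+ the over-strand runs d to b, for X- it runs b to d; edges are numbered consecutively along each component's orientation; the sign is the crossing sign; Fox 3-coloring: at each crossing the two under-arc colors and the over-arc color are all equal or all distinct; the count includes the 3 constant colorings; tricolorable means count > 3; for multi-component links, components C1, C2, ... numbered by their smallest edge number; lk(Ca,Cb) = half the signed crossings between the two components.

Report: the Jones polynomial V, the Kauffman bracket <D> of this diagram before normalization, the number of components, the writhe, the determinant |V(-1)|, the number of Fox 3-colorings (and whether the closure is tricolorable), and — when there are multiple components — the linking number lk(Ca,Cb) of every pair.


V(t) = -t^(1/2) - t^(3/2) - t^(5/2) + t^(9/2)
bracket: -A^-9 + A^-1 + A^3 + A^7, w = +3
2 components, writhe +3, over 5 crossings
lk(C1,C2) = 0
det 0, colorings 27 of 3^5 — tricolorable
observation: every pair of the 2 components has lk = 0


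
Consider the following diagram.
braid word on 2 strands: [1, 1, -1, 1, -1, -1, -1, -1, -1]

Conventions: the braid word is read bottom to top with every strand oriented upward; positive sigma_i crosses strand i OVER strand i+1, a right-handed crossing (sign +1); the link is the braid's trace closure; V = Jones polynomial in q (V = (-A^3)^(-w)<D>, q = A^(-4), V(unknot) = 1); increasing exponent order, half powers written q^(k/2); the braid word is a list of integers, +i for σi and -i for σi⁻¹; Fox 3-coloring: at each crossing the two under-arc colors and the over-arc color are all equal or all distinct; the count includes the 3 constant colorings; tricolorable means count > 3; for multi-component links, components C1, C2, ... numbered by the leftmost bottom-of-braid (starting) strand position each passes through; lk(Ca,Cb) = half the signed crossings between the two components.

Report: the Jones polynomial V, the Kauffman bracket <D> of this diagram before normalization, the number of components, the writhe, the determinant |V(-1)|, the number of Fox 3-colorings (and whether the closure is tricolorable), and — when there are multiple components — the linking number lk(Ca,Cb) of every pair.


Jones polynomial: V(q) = -q^-4 + q^-3 + q^-1
<D> = -A^-5 - A^3 + A^7; writhe -3
components 1, writhe -3 (9 crossings)
3-colorings: 9 of 3^9, det 3 — tricolorable
note: V spans 3 powers of q: at least 3 crossings in any diagram


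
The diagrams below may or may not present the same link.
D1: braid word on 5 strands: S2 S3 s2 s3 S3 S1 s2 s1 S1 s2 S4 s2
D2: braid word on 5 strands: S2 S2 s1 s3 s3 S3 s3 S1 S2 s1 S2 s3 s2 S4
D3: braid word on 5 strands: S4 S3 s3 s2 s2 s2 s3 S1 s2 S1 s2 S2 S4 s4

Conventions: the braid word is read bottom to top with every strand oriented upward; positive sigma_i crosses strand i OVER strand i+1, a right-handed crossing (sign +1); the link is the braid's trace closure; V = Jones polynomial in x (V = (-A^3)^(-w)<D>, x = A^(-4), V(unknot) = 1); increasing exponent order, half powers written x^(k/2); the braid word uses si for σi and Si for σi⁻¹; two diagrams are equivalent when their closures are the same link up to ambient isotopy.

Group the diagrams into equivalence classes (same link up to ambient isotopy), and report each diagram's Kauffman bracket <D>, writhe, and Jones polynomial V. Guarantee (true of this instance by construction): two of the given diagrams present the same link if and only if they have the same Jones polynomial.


grouping into links: {D1} | {D2} | {D3}
V(D1) = x + x^3 - x^4  (w 0, c 12, <D> = -A^-16 + A^-12 + A^-4)
V(D2) = -x^-3 + 2x^-2 - 2x^-1 + 3 - 2x + 2x^2 - x^3  (w 0, c 14, <D> = -A^-12 + 2A^-8 - 2A^-4 + 3 - 2A^4 + 2A^8 - A^12)
D3 (bracket A^-14 - 2A^-10 + 2A^-6 - 2A^-2 + 2A^2 - A^6 + A^10; 14 crossings at w = +2): V = x^-1 - 1 + 2x - 2x^2 + 2x^3 - 2x^4 + x^5
why: comparing 3 Jones polynomials yields 3 groups


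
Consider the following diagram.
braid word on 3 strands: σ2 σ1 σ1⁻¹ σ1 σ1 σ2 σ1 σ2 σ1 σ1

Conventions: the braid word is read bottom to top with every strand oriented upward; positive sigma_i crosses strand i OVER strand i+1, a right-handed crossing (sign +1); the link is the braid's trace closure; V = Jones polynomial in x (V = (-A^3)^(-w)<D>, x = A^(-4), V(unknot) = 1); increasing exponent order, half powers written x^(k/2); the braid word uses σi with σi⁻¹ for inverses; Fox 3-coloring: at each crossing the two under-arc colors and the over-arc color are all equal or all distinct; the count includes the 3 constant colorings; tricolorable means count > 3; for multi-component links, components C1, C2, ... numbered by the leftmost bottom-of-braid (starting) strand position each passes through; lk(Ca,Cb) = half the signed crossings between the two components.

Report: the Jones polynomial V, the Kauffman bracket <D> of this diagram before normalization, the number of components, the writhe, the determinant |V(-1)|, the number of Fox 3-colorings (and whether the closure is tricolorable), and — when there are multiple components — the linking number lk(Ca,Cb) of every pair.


Jones polynomial: V(x) = x^3 + x^5 - x^8
<D> = -A^-8 + A^4 + A^12; writhe +8
components 1, writhe +8 (10 crossings)
3-colorings: 9 of 3^10, det 3 — tricolorable
note: |V(-1)| = 3: so tricolorable, since 3 divides 3


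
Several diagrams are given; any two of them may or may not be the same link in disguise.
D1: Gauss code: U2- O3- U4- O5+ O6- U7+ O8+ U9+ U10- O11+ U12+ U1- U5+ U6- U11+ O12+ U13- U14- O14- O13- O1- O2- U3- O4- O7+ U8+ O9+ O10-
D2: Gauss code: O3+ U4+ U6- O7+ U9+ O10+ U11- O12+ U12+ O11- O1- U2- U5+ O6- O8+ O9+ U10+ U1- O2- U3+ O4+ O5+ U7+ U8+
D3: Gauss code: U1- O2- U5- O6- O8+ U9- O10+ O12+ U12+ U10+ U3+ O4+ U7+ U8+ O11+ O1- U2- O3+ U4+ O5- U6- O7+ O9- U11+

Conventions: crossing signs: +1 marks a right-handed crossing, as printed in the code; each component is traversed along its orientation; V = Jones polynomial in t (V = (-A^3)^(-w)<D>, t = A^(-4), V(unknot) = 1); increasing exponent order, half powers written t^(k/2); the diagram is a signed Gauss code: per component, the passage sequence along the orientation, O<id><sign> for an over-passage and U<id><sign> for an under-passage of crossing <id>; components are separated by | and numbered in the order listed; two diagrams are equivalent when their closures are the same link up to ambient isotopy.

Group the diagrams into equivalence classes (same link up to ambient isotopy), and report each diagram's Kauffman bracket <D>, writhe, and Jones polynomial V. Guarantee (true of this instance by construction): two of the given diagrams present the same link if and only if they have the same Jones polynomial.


equivalence classes: {D1} | {D2} | {D3}
D1 (bracket A^-6; 14 crossings at w = -2): V = 1
V(D2) = t - t^2 + 2t^3 - t^4 + t^5 - t^6  [12 crossings, <D> = -A^-12 + A^-8 - A^-4 + 2 - A^4 + A^8, w = +4]
V(D3) = -t^-3 + t^-2 - t^-1 + 3 - t + t^2 - t^3  (w +2, c 12, <D> = -A^-6 + A^-2 - A^2 + 3A^6 - A^10 + A^14 - A^18)
observation: 3 values of V(t) split the 3 diagrams


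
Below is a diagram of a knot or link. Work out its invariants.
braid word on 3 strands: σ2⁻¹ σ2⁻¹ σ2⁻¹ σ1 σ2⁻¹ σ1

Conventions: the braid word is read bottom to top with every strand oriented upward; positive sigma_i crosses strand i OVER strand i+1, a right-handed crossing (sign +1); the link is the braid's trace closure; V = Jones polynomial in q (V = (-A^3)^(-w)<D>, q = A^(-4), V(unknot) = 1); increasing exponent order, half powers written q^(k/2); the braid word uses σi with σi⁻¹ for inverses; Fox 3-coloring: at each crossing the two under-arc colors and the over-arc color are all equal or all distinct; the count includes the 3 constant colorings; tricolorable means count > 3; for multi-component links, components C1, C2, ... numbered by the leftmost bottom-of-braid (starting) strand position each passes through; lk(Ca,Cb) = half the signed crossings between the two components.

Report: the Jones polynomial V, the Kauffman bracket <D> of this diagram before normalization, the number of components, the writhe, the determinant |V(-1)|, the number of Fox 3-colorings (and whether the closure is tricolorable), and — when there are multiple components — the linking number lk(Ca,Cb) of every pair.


V = q^-5 - 2q^-4 + 2q^-3 - 2q^-2 + 2q^-1 - 1 + q
<D> = A^-10 - A^-6 + 2A^-2 - 2A^2 + 2A^6 - 2A^10 + A^14 (w = -2)
1 component over 6 crossings, w = -2
3 Fox colorings among 3^6, |V(-1)| = 11: not tricolorable
why: w = -2 (over 6 crossings) is diagram-only; (-A^3)^(2) removes it from V


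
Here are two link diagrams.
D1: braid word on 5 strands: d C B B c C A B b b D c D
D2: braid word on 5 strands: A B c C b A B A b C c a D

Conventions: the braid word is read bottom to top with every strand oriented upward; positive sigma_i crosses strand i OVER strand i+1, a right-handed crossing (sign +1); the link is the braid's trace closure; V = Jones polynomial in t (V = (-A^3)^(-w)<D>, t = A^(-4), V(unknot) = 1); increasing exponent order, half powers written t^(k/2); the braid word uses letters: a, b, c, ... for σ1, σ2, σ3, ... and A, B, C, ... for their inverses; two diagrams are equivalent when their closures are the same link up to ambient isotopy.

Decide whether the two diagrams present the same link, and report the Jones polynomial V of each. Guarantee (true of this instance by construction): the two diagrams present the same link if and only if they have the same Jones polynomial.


equivalent: yes
D1 (bracket A^-11 + A^-7; 13 crossings at w = -3): V = -t^(-1/2) - t^(1/2)
V(D2) = -t^(-1/2) - t^(1/2)  [13 crossings, <D> = A^-11 + A^-7, w = -3]
observation: from 13 to 13 crossings by R-moves: one link, two diagrams


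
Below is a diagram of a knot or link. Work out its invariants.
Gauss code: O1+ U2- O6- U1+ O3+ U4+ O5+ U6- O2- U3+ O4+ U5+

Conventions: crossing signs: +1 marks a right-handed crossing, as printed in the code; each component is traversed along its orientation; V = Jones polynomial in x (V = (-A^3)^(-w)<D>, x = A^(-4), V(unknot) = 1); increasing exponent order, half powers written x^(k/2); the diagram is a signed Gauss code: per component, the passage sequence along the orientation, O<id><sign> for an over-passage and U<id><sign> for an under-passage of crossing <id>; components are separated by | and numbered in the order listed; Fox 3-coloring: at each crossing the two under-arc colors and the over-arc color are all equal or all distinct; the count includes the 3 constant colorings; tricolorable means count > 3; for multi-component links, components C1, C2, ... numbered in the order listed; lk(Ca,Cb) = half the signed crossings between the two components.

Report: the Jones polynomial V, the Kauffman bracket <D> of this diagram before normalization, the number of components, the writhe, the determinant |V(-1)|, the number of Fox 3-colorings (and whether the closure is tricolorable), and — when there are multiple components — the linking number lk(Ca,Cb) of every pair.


Jones polynomial: V(x) = x^-1 - 1 + 2x - 2x^2 + 2x^3 - 2x^4 + x^5
<D> = A^-14 - 2A^-10 + 2A^-6 - 2A^-2 + 2A^2 - A^6 + A^10; writhe +2
components 1, writhe +2 (6 crossings)
3-colorings: 3 of 3^6, det 11 — not tricolorable
note: the span of V is 6, forcing >= 6 crossings in any diagram


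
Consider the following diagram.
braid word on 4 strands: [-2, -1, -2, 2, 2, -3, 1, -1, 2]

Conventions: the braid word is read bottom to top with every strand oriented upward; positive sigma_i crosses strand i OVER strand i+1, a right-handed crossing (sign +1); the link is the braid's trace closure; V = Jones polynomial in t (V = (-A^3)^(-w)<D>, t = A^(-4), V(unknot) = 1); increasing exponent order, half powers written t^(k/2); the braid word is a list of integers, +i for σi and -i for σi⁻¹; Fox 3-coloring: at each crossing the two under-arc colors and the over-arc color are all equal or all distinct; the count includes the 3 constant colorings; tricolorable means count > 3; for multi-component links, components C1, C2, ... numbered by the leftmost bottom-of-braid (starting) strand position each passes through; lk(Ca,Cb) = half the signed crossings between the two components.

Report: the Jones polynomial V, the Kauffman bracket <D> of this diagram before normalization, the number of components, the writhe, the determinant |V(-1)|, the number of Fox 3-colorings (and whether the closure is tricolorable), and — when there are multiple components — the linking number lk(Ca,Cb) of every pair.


V(t) = 1
bracket: -A^-3, w = -1
1 component, writhe -1, over 9 crossings
det 1, colorings 3 of 3^9 — not tricolorable
observation: |V(-1)| = 1: so not tricolorable, since 3 does not divide 1


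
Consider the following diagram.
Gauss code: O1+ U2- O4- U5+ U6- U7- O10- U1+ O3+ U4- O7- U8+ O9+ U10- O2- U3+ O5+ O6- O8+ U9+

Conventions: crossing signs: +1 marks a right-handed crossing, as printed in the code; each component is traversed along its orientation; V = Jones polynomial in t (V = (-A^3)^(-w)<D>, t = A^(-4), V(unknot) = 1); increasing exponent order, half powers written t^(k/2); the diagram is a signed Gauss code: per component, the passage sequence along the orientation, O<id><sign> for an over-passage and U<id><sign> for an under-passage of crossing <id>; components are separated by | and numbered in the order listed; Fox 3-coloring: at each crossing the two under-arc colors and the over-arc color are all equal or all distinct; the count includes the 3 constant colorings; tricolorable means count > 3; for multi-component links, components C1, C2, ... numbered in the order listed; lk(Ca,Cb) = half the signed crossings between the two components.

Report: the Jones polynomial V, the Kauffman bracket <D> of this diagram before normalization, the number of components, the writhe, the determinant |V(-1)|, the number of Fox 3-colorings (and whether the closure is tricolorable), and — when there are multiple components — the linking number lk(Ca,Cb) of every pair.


V = t^-4 - 3t^-3 + 5t^-2 - 6t^-1 + 7 - 6t + 5t^2 - 3t^3 + t^4
<D> = A^-16 - 3A^-12 + 5A^-8 - 6A^-4 + 7 - 6A^4 + 5A^8 - 3A^12 + A^16 (w = 0)
1 component over 10 crossings, w = 0
3 Fox colorings among 3^10, |V(-1)| = 37: not tricolorable
why: w = 0 (over 10 crossings) is diagram-only; (-A^3)^(0) removes it from V


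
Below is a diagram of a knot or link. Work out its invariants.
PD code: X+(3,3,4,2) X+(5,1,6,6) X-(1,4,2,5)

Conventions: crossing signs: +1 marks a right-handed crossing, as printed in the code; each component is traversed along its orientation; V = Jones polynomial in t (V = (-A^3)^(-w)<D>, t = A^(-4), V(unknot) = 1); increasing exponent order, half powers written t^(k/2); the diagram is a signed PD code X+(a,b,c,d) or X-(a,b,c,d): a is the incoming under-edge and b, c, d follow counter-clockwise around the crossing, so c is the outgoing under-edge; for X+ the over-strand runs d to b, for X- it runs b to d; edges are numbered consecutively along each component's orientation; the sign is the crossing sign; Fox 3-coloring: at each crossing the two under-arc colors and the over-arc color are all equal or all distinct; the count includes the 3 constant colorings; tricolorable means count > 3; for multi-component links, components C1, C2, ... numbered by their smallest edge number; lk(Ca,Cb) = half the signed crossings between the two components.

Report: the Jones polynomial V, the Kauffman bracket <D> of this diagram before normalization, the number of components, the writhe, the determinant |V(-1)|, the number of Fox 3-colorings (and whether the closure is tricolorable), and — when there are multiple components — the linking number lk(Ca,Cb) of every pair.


V = 1
<D> = -A^3 (w = +1)
1 component over 3 crossings, w = +1
3 Fox colorings among 3^3, |V(-1)| = 1: not tricolorable
why: w = +1 shifts under R1 moves; the (-A^3)^(-1) factor cancels that in V


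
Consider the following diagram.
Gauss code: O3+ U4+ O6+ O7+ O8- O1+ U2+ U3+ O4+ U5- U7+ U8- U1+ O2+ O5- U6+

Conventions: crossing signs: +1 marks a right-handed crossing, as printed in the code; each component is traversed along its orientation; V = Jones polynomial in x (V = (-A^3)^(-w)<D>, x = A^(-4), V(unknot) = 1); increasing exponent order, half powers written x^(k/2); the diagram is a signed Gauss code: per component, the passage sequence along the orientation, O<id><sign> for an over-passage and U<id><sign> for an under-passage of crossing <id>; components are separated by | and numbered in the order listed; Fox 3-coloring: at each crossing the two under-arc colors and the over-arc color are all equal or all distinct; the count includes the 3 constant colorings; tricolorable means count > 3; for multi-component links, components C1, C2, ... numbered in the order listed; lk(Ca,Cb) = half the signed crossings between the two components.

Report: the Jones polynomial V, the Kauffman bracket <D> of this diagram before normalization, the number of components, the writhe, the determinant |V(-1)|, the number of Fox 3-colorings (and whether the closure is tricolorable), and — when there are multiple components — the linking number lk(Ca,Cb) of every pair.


V = x - x^2 + 2x^3 - x^4 + x^5 - x^6
<D> = -A^-12 + A^-8 - A^-4 + 2 - A^4 + A^8 (w = +4)
1 component over 8 crossings, w = +4
3 Fox colorings among 3^8, |V(-1)| = 7: not tricolorable
why: the span of V is 5, forcing >= 5 crossings in any diagram


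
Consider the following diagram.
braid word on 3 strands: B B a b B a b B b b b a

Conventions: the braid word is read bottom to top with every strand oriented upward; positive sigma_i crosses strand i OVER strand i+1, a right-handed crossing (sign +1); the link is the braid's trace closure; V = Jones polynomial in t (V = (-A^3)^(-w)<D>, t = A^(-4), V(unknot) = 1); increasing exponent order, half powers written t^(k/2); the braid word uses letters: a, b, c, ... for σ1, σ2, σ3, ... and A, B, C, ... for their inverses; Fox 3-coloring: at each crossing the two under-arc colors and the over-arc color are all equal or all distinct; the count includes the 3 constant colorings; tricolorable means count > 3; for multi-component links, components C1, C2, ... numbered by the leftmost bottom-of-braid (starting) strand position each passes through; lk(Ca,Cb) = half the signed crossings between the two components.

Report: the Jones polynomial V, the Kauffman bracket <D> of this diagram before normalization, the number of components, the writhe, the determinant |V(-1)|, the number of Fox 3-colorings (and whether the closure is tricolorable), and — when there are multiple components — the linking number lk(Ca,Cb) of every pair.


Jones polynomial: V(t) = 2t - 2t^2 + 3t^3 - 3t^4 + 2t^5 - 2t^6 + t^7
<D> = A^-16 - 2A^-12 + 2A^-8 - 3A^-4 + 3 - 2A^4 + 2A^8; writhe +4
components 1, writhe +4 (12 crossings)
3-colorings: 9 of 3^12, det 15 — tricolorable
note: det 15 = |V(-1)|; divisible by 3, so tricolorable


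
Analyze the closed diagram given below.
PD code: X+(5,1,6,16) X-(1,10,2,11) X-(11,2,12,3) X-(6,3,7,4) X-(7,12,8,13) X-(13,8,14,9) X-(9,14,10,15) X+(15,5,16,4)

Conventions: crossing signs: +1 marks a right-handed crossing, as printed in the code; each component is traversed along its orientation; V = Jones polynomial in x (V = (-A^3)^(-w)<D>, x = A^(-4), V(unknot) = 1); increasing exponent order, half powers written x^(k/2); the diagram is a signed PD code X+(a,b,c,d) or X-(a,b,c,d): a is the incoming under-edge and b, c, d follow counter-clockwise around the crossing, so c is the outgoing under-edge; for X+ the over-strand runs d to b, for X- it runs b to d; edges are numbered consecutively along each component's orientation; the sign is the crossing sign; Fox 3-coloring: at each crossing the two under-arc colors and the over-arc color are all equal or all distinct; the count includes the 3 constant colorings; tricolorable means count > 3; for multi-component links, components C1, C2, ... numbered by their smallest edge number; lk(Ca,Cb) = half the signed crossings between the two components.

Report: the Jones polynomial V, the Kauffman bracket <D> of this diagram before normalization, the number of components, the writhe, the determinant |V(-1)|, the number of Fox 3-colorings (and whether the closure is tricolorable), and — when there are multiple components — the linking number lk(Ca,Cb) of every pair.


V = -x^-6 + x^-5 - x^-4 + 2x^-3 - x^-2 + x^-1
<D> = A^-8 - A^-4 + 2 - A^4 + A^8 - A^12 (w = -4)
1 component over 8 crossings, w = -4
3 Fox colorings among 3^8, |V(-1)| = 7: not tricolorable
why: w = -4 shifts under R1 moves; the (-A^3)^(4) factor cancels that in V


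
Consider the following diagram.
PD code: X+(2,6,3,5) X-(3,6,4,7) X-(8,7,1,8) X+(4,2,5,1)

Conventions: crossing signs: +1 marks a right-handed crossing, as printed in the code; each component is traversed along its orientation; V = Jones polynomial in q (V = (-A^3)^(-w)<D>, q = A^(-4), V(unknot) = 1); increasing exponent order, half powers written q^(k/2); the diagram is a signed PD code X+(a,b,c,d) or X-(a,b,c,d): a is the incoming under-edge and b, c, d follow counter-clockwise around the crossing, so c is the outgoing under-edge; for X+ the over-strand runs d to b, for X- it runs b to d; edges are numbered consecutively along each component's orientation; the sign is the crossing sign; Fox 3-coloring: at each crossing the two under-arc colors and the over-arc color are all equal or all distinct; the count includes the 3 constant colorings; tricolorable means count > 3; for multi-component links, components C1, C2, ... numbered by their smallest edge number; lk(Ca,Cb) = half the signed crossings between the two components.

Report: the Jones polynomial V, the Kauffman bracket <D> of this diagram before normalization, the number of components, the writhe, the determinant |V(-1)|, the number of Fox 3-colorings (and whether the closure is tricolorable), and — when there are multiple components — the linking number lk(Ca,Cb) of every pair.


V(q) = 1
bracket: 1, w = 0
1 component, writhe 0, over 4 crossings
det 1, colorings 3 of 3^4 — not tricolorable
observation: w = 0 shifts under R1 moves; the (-A^3)^(0) factor cancels that in V


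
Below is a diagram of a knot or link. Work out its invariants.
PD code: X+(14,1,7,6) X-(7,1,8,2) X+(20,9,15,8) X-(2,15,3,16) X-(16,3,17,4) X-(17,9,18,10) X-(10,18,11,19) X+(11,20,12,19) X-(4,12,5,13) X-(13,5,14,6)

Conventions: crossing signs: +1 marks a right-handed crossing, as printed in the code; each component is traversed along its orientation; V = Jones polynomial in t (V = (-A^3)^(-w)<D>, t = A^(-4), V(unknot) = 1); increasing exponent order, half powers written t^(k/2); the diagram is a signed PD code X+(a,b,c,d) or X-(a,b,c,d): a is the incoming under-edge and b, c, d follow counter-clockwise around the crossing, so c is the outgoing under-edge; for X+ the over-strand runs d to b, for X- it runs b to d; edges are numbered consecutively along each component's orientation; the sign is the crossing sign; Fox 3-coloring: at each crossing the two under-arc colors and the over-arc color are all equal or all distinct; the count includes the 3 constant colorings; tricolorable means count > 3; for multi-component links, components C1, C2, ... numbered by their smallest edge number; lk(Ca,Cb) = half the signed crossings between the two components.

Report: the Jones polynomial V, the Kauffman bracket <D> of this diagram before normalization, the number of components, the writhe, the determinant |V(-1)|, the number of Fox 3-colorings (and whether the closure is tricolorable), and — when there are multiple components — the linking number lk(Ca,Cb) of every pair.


V(t) = t^-5 + 2t^-3 + t^-1
bracket: A^-8 + 2 + A^8, w = -4
3 components, writhe -4, over 10 crossings
lk(C1,C2) = -1
linking number lk(C1,C3) = -1
lk(C2,C3): 0
det 4, colorings 3 of 3^10 — not tricolorable
observation: the 3 component pairs carry total linking -2


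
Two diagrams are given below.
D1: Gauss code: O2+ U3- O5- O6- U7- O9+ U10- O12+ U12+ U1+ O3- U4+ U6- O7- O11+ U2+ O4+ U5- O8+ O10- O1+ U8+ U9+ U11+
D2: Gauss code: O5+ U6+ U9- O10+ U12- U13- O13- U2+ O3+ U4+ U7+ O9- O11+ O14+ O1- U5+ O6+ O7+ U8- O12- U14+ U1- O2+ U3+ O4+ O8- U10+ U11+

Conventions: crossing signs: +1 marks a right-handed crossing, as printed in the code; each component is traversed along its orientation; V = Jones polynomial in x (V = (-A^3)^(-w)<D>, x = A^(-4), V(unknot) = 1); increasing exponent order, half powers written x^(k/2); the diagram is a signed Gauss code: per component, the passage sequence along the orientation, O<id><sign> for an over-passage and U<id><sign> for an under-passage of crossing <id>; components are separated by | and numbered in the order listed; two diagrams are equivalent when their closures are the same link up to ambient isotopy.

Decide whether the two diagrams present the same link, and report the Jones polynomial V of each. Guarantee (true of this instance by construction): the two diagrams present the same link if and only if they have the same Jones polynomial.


same link: no
V(D1) = -x^-3 + 2x^-2 - 2x^-1 + 3 - 2x + 2x^2 - x^3  [12 crossings, <D> = -A^-6 + 2A^-2 - 2A^2 + 3A^6 - 2A^10 + 2A^14 - A^18, w = +2]
D2 (bracket -A^-20 + A^-16 - A^-12 + 2A^-8 - 2A^-4 + 2 - A^4 + A^8; 14 crossings at w = +4): V = x - x^2 + 2x^3 - 2x^4 + 2x^5 - x^6 + x^7 - x^8
note: comparing 2 Jones polynomials yields 2 groups


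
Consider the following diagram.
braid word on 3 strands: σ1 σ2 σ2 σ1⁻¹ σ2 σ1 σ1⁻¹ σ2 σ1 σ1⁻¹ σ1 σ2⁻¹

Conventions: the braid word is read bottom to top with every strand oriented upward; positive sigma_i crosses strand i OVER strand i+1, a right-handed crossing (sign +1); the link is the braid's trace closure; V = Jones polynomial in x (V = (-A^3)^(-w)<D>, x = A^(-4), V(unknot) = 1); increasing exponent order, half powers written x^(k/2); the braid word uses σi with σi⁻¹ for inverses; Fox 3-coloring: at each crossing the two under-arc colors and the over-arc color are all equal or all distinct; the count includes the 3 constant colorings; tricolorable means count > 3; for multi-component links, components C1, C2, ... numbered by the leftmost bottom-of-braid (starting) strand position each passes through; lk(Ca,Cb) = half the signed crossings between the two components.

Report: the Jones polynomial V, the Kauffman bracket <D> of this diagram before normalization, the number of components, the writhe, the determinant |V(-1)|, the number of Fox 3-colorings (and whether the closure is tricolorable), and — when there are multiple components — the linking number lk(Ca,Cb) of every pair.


Jones polynomial: V(x) = 2x - 2x^2 + 3x^3 - 3x^4 + 2x^5 - 2x^6 + x^7
<D> = A^-16 - 2A^-12 + 2A^-8 - 3A^-4 + 3 - 2A^4 + 2A^8; writhe +4
components 1, writhe +4 (12 crossings)
3-colorings: 9 of 3^12, det 15 — tricolorable
note: inverse pairs cancel, leaving σ1 σ2 σ2 σ1⁻¹ σ2 σ2 σ1 σ2⁻¹


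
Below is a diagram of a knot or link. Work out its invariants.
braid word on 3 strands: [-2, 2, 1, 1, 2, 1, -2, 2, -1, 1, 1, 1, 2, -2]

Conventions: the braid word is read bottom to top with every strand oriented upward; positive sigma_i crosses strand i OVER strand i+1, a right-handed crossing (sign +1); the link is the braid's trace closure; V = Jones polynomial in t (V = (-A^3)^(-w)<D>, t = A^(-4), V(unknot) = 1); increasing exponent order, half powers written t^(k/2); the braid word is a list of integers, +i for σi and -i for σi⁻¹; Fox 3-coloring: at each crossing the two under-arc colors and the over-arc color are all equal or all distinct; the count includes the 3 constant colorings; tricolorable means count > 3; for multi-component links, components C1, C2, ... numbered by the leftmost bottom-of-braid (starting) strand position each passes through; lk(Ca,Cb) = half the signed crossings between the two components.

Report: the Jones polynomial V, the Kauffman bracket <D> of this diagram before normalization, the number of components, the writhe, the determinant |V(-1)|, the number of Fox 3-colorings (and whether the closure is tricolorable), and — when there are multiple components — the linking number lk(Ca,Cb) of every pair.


Jones polynomial: V(t) = t^2 + t^4 - t^5 + t^6 - t^7
<D> = -A^-10 + A^-6 - A^-2 + A^2 + A^10; writhe +6
components 1, writhe +6 (14 crossings)
3-colorings: 3 of 3^14, det 5 — not tricolorable
note: the span of V is 5, forcing >= 5 crossings in any diagram
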